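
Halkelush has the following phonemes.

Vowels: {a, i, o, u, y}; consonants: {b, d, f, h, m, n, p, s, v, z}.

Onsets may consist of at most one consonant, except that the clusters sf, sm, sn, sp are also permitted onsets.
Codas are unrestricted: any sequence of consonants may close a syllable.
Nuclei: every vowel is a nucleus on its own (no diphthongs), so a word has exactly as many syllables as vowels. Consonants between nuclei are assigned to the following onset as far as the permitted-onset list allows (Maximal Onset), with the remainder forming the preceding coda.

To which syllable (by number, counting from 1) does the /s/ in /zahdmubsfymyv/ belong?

3

Vowels present: a, u, y, y; each is a nucleus, giving 4 syllables.
V1 /a/ – V2 /u/: cluster /hdm/ — the longest permitted-onset suffix is /m/; onset = /m/, preceding coda = /hd/.
V2 /u/ – V3 /y/: /bsf/; trying suffixes from longest down, /sf/ is the first permitted one, so coda /b/ | onset /sf/.
V3 /y/ – V4 /y/: just /m/ — single C goes to the following onset.
Syllabification: zahd.mub.sfy.myv.
The /s/ is in the onset of syllable 3 (/sfy/).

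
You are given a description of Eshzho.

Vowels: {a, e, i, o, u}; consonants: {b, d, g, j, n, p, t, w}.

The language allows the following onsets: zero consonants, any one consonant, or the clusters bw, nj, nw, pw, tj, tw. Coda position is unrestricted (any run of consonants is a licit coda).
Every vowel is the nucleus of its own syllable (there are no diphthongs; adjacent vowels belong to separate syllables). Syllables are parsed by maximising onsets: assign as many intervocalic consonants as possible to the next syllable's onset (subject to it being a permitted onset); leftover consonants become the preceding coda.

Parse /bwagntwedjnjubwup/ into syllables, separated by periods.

Vowels present: a, e, u, u; each is a nucleus, giving 4 syllables.
Between /a/ (V1) and /e/ (V2): cluster /gntw/ — the longest permitted-onset suffix is /tw/; onset = /tw/, preceding coda = /gn/.
Between /e/ (V2) and /u/ (V3): /djnj/ splits as /dj/ + /nj/ (/nj/ is the longest suffix that is a licit onset).
Between /u/ (V3) and /u/ (V4): /bw/ — entire cluster is a permitted onset → onset /bw/, coda ∅.

bwagn.twedj.nju.bwup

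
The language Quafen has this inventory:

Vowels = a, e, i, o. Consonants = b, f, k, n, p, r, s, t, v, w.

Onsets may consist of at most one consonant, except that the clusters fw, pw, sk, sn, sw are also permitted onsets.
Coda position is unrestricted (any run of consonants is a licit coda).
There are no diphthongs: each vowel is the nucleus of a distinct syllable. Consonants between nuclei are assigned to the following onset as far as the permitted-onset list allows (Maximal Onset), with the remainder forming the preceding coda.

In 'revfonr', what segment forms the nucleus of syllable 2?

Nuclei (vowels): e, o → 2 syllables.
The second nucleus (vowel 2 from the left) is /o/.

o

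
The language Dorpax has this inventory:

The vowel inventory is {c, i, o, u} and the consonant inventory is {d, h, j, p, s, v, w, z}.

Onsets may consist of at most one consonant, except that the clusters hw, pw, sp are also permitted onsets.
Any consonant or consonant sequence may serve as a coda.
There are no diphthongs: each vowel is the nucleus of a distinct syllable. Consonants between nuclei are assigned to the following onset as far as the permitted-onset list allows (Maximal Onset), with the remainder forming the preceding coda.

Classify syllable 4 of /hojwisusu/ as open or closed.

open

Vowels present: o, i, u, u; each is a nucleus, giving 4 syllables.
V1 /o/ – V2 /i/: /jw/ — longest licit onset from the right is /w/, leaving /j/ as coda.
V2 /i/ – V3 /u/: /s/ is a single consonant, so it becomes the next onset.
V3 /u/ – V4 /u/: /s/ → onset of the next syllable (single consonants are always licit onsets).
Syllabification: hoj.wi.su.su.
Syllable 4 is /su/; it ends in its nucleus with no coda, so it is open.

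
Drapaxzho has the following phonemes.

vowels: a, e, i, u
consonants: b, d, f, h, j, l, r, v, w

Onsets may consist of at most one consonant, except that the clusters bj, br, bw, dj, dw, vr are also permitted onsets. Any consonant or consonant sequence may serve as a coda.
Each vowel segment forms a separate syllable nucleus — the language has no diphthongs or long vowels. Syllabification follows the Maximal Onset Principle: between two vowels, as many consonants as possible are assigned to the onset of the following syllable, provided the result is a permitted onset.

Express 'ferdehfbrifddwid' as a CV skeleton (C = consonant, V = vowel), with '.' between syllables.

Vowels present: e, e, i, i; each is a nucleus, giving 4 syllables.
σ1/σ2 boundary: /rd/ — longest licit onset from the right is /d/, leaving /r/ as coda.
σ2/σ3 boundary: /hfbr/; trying suffixes from longest down, /br/ is the first permitted one, so coda /hf/ | onset /br/.
σ3/σ4 boundary: /fddw/ splits as /fd/ + /dw/ (/dw/ is the longest suffix that is a licit onset).
So the parse is fer.dehf.brifd.dwid.
Mapping each syllable to C/V: /fer/ → CVC, /dehf/ → CVCC, /brifd/ → CCVCC, /dwid/ → CCVC.

CVC.CVCC.CCVCC.CCVC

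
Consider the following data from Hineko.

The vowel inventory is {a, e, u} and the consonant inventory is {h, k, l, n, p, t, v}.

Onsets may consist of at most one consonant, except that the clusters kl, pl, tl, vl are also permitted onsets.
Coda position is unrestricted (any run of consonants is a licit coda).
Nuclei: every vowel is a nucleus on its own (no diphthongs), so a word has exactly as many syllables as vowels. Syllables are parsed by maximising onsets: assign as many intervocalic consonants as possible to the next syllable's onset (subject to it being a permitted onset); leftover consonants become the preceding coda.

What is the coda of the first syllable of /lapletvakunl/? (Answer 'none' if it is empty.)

none

The vowels are a, e, a, u — 4 nuclei, so 4 syllables.
Between /a/ (V1) and /e/ (V2): /pl/ — entire cluster is a permitted onset → onset /pl/, coda ∅.
Between /e/ (V2) and /a/ (V3): cluster /tv/ — the longest permitted-onset suffix is /v/; onset = /v/, preceding coda = /t/.
Between /a/ (V3) and /u/ (V4): just /k/ — single C goes to the following onset.
Putting it together: la.plet.va.kunl.
Syllable 1 is /la/: onset /l/, nucleus /a/, coda ∅.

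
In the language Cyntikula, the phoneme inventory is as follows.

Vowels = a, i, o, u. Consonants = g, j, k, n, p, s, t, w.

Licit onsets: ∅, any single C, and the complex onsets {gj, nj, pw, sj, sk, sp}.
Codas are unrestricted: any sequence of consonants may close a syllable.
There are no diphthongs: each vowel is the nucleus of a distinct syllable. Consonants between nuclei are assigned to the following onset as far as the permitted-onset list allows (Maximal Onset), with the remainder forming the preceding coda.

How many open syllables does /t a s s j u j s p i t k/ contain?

Nuclei (vowels): a, u, i → 3 syllables.
Between /a/ (V1) and /u/ (V2): /ssj/ — longest licit onset from the right is /sj/, leaving /s/ as coda.
Between /u/ (V2) and /i/ (V3): /jsp/ splits as /j/ + /sp/ (/sp/ is the longest suffix that is a licit onset).
Putting it together: tas.sjuj.spitk.
Classifying each syllable: /tas/ (closed), /sjuj/ (closed), /spitk/ (closed).
Open syllables: 0.

0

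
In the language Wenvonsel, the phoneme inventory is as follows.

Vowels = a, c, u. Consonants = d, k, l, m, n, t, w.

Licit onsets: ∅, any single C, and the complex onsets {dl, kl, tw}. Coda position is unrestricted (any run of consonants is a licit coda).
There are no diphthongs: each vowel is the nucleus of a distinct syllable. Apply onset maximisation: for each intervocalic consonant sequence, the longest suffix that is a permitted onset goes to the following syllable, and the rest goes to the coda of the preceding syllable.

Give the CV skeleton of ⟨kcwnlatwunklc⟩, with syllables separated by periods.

The vowels are c, a, u, c — 4 nuclei, so 4 syllables.
Between /c/ (V1) and /a/ (V2): cluster /wnl/ — the longest permitted-onset suffix is /l/; onset = /l/, preceding coda = /wn/.
Between /a/ (V2) and /u/ (V3): /tw/ is a licit onset in full, so it all attaches to the next syllable.
Between /u/ (V3) and /c/ (V4): /nkl/ — longest licit onset from the right is /kl/, leaving /n/ as coda.
Putting it together: kcwn.la.twun.klc.
Mapping each syllable to C/V: /kcwn/ → CVCC, /la/ → CV, /twun/ → CCVC, /klc/ → CCV.

CVCC.CV.CCVC.CCV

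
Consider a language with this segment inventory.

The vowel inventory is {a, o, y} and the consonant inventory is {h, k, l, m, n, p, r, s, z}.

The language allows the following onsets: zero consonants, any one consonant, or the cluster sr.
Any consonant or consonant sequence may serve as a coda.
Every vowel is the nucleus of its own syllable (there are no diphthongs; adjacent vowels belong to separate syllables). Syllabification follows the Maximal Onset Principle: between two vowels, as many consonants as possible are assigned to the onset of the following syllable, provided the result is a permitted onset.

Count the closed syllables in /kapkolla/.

Nuclei (vowels): a, o, a → 3 syllables.
σ1/σ2 boundary: /pk/ — longest licit onset from the right is /k/, leaving /p/ as coda.
σ2/σ3 boundary: cluster /ll/ — the longest permitted-onset suffix is /l/; onset = /l/, preceding coda = /l/.
Result: kap.kol.la.
Classifying each syllable: /kap/ (closed), /kol/ (closed), /la/ (open).
Closed syllables: 2.

2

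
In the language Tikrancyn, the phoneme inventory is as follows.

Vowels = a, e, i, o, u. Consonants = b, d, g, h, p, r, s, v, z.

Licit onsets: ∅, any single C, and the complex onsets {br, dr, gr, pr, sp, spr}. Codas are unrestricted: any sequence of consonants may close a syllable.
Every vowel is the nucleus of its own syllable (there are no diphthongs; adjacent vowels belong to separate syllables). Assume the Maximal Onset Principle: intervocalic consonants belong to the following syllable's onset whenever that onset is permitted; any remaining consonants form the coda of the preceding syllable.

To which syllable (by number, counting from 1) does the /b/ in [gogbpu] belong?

The vowels are o, u — 2 nuclei, so 2 syllables.
Between /o/ (V1) and /u/ (V2): /gbp/ splits as /gb/ + /p/ (/p/ is the longest suffix that is a licit onset).
Putting it together: gogb.pu.
The /b/ is in the coda of syllable 1 (/gogb/).

1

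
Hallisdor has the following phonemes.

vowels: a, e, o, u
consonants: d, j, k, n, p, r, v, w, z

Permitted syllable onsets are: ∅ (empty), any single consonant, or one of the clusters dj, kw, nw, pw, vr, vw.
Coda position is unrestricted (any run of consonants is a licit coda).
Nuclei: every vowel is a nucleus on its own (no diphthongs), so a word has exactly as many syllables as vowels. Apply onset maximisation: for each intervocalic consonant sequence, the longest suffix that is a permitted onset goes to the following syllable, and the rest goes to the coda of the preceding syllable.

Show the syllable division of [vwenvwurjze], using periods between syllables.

vwen.vwurj.ze

Nuclei (vowels): e, u, e → 3 syllables.
Between /e/ (V1) and /u/ (V2): /nvw/ splits as /n/ + /vw/ (/vw/ is the longest suffix that is a licit onset).
Between /u/ (V2) and /e/ (V3): /rjz/; trying suffixes from longest down, /z/ is the first permitted one, so coda /rj/ | onset /z/.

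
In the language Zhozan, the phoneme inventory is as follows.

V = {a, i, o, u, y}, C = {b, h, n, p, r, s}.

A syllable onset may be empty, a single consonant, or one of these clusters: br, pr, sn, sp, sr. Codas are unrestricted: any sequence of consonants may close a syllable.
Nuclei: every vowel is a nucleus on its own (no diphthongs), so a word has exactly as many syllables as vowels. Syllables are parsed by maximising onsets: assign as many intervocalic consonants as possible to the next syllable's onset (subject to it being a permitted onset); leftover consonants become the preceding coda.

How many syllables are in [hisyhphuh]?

3

The vowels are i, y, u — 3 nuclei, so 3 syllables.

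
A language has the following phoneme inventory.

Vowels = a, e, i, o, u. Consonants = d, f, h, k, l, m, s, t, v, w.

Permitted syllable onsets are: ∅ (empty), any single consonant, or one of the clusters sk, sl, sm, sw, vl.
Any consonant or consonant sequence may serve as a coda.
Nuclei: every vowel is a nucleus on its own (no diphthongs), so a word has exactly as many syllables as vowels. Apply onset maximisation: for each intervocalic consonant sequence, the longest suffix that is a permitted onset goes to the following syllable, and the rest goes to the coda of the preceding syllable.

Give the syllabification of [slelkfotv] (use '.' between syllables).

slelk.fotv

Nuclei (vowels): e, o → 2 syllables.
/e…o/ gap (V1→V2): /lkf/ splits as /lk/ + /f/ (/f/ is the longest suffix that is a licit onset).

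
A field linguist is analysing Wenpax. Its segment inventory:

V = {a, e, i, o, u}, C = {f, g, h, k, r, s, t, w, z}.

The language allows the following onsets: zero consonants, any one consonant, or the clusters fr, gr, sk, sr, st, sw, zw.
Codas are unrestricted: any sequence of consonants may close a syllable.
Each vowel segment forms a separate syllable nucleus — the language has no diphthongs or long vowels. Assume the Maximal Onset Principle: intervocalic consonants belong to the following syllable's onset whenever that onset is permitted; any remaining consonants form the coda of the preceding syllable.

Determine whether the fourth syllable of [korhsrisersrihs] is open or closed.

The vowels are o, i, e, i — 4 nuclei, so 4 syllables.
/o…i/ gap (V1→V2): /rhsr/ splits as /rh/ + /sr/ (/sr/ is the longest suffix that is a licit onset).
/i…e/ gap (V2→V3): /s/ → onset of the next syllable (single consonants are always licit onsets).
/e…i/ gap (V3→V4): /rsr/ — longest licit onset from the right is /sr/, leaving /r/ as coda.
Putting it together: korh.sri.ser.srihs.
Syllable 4 is /srihs/ with coda /hs/, so it is closed.

closed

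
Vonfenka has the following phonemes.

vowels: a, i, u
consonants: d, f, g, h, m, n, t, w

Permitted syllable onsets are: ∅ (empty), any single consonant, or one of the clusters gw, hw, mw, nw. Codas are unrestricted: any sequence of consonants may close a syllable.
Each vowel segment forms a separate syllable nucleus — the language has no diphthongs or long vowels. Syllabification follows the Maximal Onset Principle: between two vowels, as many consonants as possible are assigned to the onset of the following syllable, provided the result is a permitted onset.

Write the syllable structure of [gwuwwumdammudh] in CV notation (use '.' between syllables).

Nuclei (vowels): u, u, a, u → 4 syllables.
V1 /u/ – V2 /u/: /ww/ — longest licit onset from the right is /w/, leaving /w/ as coda.
V2 /u/ – V3 /a/: /md/; trying suffixes from longest down, /d/ is the first permitted one, so coda /m/ | onset /d/.
V3 /a/ – V4 /u/: /mm/ splits as /m/ + /m/ (/m/ is the longest suffix that is a licit onset).
Syllabification: gwuw.wum.dam.mudh.
Mapping each syllable to C/V: /gwuw/ → CCVC, /wum/ → CVC, /dam/ → CVC, /mudh/ → CVCC.

CCVC.CVC.CVC.CVCC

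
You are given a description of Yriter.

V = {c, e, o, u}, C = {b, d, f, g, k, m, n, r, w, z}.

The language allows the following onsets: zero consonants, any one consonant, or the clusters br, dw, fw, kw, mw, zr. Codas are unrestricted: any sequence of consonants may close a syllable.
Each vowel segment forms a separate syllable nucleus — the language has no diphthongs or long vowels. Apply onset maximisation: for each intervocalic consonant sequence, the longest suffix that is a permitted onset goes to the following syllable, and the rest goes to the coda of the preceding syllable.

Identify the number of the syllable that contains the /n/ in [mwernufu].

2

Vowels present: e, u, u; each is a nucleus, giving 3 syllables.
V1 /e/ – V2 /u/: /rn/; trying suffixes from longest down, /n/ is the first permitted one, so coda /r/ | onset /n/.
V2 /u/ – V3 /u/: /f/ → onset of the next syllable (single consonants are always licit onsets).
Putting it together: mwer.nu.fu.
The /n/ is in the onset of syllable 2 (/nu/).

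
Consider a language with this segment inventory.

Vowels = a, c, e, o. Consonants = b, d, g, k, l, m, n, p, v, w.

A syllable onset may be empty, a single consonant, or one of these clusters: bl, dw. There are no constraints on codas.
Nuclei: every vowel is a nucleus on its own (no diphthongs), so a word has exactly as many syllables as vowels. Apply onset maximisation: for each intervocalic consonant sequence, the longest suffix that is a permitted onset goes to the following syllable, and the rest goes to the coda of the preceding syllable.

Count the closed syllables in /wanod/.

The vowels are a, o — 2 nuclei, so 2 syllables.
Between /a/ (V1) and /o/ (V2): just /n/ — single C goes to the following onset.
Result: wa.nod.
Classifying each syllable: /wa/ (open), /nod/ (closed).
Closed syllables: 1.

1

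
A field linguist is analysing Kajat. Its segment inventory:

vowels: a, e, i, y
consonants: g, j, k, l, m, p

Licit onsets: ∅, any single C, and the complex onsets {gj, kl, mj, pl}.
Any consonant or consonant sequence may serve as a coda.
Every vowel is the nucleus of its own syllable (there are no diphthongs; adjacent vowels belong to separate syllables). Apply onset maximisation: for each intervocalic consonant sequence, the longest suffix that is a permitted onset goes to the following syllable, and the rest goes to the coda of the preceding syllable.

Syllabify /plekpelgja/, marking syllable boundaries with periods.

plek.pel.gja

Nuclei (vowels): e, e, a → 3 syllables.
V1 /e/ – V2 /e/: /kp/ — longest licit onset from the right is /p/, leaving /k/ as coda.
V2 /e/ – V3 /a/: /lgj/; trying suffixes from longest down, /gj/ is the first permitted one, so coda /l/ | onset /gj/.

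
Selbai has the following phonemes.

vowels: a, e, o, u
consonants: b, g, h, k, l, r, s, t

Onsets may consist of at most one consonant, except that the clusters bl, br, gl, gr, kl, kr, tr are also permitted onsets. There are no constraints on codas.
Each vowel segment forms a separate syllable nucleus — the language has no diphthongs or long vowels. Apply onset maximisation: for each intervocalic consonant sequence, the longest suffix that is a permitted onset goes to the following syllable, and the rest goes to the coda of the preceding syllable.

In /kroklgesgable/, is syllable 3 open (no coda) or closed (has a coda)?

open

Nuclei (vowels): o, e, a, e → 4 syllables.
/o…e/ gap (V1→V2): cluster /klg/ — the longest permitted-onset suffix is /g/; onset = /g/, preceding coda = /kl/.
/e…a/ gap (V2→V3): /sg/; trying suffixes from longest down, /g/ is the first permitted one, so coda /s/ | onset /g/.
/a…e/ gap (V3→V4): /bl/ is a licit onset in full, so it all attaches to the next syllable.
Syllabification: krokl.ges.ga.ble.
Syllable 3 is /ga/; it ends in its nucleus with no coda, so it is open.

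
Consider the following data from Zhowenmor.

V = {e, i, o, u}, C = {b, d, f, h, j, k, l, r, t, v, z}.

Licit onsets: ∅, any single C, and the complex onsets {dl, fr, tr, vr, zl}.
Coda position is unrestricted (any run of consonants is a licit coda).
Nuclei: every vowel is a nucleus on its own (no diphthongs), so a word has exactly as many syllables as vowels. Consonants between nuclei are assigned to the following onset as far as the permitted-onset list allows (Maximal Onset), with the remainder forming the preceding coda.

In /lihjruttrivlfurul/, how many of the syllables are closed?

Nuclei (vowels): i, u, i, u, u → 5 syllables.
/i…u/ gap (V1→V2): cluster /hjr/ — the longest permitted-onset suffix is /r/; onset = /r/, preceding coda = /hj/.
/u…i/ gap (V2→V3): /ttr/ — longest licit onset from the right is /tr/, leaving /t/ as coda.
/i…u/ gap (V3→V4): /vlf/ splits as /vl/ + /f/ (/f/ is the longest suffix that is a licit onset).
/u…u/ gap (V4→V5): just /r/ — single C goes to the following onset.
So the parse is lihj.rut.trivl.fu.rul.
Classifying each syllable: /lihj/ (closed), /rut/ (closed), /trivl/ (closed), /fu/ (open), /rul/ (closed).
Closed syllables: 4.

4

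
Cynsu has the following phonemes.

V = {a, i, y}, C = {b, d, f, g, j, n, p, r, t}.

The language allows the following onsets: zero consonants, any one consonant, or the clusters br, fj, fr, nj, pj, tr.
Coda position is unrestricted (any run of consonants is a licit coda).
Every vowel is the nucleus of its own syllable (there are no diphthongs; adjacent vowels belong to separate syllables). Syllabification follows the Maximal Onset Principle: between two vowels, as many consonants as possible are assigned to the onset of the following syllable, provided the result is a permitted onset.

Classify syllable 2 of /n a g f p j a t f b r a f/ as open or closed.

closed

Vowels present: a, a, a; each is a nucleus, giving 3 syllables.
/a…a/ gap (V1→V2): /gfpj/ splits as /gf/ + /pj/ (/pj/ is the longest suffix that is a licit onset).
/a…a/ gap (V2→V3): /tfbr/ — longest licit onset from the right is /br/, leaving /tf/ as coda.
Syllabification: nagf.pjatf.braf.
Syllable 2 is /pjatf/ with coda /tf/, so it is closed.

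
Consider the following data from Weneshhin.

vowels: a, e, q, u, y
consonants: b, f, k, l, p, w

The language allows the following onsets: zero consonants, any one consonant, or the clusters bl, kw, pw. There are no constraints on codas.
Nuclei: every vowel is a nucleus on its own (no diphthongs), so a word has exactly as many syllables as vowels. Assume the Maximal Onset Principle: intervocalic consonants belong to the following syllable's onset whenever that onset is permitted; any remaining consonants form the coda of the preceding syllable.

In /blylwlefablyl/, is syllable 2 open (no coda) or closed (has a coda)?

open

Vowels present: y, e, a, y; each is a nucleus, giving 4 syllables.
/y…e/ gap (V1→V2): /lwl/ — longest licit onset from the right is /l/, leaving /lw/ as coda.
/e…a/ gap (V2→V3): /f/ → onset of the next syllable (single consonants are always licit onsets).
/a…y/ gap (V3→V4): cluster /bl/ — /bl/ is itself a permitted onset, so the whole cluster goes right; preceding coda = ∅.
Syllabification: blylw.le.fa.blyl.
Syllable 2 is /le/; it ends in its nucleus with no coda, so it is open.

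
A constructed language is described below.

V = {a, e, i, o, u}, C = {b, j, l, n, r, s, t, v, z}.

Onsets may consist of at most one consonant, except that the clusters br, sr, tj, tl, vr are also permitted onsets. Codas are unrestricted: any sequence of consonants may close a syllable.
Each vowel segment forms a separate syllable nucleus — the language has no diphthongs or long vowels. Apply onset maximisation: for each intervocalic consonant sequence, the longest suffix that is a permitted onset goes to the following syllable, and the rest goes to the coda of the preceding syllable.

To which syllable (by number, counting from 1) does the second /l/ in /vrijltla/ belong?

Nuclei (vowels): i, a → 2 syllables.
V1 /i/ – V2 /a/: cluster /jltl/ — the longest permitted-onset suffix is /tl/; onset = /tl/, preceding coda = /jl/.
Putting it together: vrijl.tla.
The second /l/ is in the onset of syllable 2 (/tla/).

2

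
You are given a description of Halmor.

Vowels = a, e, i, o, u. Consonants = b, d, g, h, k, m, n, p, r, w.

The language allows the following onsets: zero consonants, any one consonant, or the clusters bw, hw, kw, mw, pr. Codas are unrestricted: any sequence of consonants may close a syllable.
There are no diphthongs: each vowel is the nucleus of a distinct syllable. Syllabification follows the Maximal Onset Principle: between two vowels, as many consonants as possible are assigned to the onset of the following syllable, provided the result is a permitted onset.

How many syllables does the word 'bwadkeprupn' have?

Nuclei (vowels): a, e, u → 3 syllables.

3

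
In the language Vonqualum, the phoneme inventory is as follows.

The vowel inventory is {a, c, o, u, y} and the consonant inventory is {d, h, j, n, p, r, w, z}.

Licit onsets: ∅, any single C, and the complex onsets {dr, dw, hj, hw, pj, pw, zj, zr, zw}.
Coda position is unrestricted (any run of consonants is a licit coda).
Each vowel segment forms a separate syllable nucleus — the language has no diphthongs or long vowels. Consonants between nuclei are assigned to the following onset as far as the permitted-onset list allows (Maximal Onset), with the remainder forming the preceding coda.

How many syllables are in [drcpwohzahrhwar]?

The vowels are c, o, a, a — 4 nuclei, so 4 syllables.

4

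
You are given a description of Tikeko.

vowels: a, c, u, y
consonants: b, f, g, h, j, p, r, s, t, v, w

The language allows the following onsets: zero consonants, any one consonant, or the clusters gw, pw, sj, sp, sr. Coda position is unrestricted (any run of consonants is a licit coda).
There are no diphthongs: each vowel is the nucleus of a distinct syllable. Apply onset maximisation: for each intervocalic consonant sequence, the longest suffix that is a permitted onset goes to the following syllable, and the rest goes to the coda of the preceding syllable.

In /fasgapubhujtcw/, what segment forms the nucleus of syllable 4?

Vowels present: a, a, u, u, c; each is a nucleus, giving 5 syllables.
The fourth nucleus (vowel 4 from the left) is /u/.

u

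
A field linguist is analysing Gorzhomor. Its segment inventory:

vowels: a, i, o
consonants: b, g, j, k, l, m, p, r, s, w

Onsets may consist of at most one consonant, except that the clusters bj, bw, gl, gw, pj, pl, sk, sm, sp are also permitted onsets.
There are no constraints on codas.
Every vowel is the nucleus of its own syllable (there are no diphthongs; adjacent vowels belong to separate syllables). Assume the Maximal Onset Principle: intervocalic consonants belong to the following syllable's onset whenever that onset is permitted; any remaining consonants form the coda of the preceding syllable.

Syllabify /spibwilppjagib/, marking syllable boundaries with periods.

Vowels present: i, i, a, i; each is a nucleus, giving 4 syllables.
/i…i/ gap (V1→V2): /bw/ — entire cluster is a permitted onset → onset /bw/, coda ∅.
/i…a/ gap (V2→V3): /lppj/; trying suffixes from longest down, /pj/ is the first permitted one, so coda /lp/ | onset /pj/.
/a…i/ gap (V3→V4): /g/ is a single consonant, so it becomes the next onset.

spi.bwilp.pja.gib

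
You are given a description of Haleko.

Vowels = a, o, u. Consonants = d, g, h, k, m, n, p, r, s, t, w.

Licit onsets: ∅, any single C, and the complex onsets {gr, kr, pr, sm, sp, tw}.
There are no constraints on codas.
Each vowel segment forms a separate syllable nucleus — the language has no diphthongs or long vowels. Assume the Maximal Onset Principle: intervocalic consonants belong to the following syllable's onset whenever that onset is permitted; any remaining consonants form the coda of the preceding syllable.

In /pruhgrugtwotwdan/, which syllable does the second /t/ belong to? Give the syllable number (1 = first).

Nuclei (vowels): u, u, o, a → 4 syllables.
V1 /u/ – V2 /u/: /hgr/ — longest licit onset from the right is /gr/, leaving /h/ as coda.
V2 /u/ – V3 /o/: cluster /gtw/ — the longest permitted-onset suffix is /tw/; onset = /tw/, preceding coda = /g/.
V3 /o/ – V4 /a/: /twd/ splits as /tw/ + /d/ (/d/ is the longest suffix that is a licit onset).
Result: pruh.grug.twotw.dan.
The second /t/ is in the coda of syllable 3 (/twotw/).

3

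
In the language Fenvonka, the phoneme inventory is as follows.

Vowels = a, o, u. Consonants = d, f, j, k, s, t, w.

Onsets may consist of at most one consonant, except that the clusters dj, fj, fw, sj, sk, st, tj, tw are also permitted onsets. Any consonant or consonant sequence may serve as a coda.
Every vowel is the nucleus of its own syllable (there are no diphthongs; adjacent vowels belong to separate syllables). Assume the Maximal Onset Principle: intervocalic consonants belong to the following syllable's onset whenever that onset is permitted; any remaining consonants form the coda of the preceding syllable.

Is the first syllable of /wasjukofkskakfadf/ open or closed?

Vowels present: a, u, o, a, a; each is a nucleus, giving 5 syllables.
V1 /a/ – V2 /u/: /sj/ is a licit onset in full, so it all attaches to the next syllable.
V2 /u/ – V3 /o/: just /k/ — single C goes to the following onset.
V3 /o/ – V4 /a/: /fksk/; trying suffixes from longest down, /sk/ is the first permitted one, so coda /fk/ | onset /sk/.
V4 /a/ – V5 /a/: cluster /kf/ — the longest permitted-onset suffix is /f/; onset = /f/, preceding coda = /k/.
Result: wa.sju.kofk.skak.fadf.
Syllable 1 is /wa/; it ends in its nucleus with no coda, so it is open.

open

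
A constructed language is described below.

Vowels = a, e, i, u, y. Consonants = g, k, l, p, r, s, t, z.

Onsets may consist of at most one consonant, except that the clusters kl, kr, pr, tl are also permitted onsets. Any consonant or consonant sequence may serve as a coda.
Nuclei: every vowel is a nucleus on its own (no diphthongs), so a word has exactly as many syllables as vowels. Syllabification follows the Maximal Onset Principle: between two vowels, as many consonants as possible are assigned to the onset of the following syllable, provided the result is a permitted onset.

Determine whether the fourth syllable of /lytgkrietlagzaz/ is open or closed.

Vowels present: y, i, e, a, a; each is a nucleus, giving 5 syllables.
Between /y/ (V1) and /i/ (V2): /tgkr/ splits as /tg/ + /kr/ (/kr/ is the longest suffix that is a licit onset).
Between /i/ (V2) and /e/ (V3): hiatus — the boundary sits between the two vowels.
Between /e/ (V3) and /a/ (V4): /tl/ is a licit onset in full, so it all attaches to the next syllable.
Between /a/ (V4) and /a/ (V5): /gz/ splits as /g/ + /z/ (/z/ is the longest suffix that is a licit onset).
Syllabification: lytg.kri.e.tlag.zaz.
Syllable 4 is /tlag/ with coda /g/, so it is closed.

closed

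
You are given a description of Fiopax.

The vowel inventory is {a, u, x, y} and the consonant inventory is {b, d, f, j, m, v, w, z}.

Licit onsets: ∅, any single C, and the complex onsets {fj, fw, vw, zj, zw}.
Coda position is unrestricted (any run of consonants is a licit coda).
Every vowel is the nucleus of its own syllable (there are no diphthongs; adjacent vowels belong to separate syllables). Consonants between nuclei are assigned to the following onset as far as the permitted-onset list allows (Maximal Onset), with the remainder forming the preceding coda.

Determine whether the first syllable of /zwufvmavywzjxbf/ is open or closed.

closed

Nuclei (vowels): u, a, y, x → 4 syllables.
/u…a/ gap (V1→V2): cluster /fvm/ — the longest permitted-onset suffix is /m/; onset = /m/, preceding coda = /fv/.
/a…y/ gap (V2→V3): just /v/ — single C goes to the following onset.
/y…x/ gap (V3→V4): /wzj/ — longest licit onset from the right is /zj/, leaving /w/ as coda.
Result: zwufv.ma.vyw.zjxbf.
Syllable 1 is /zwufv/ with coda /fv/, so it is closed.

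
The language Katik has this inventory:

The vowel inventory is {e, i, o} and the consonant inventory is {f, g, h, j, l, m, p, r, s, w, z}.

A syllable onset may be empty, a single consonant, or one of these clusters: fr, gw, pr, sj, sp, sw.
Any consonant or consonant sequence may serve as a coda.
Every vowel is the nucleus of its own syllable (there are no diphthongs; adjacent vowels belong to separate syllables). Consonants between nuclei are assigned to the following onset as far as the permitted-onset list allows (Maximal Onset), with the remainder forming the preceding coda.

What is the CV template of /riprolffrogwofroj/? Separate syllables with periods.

CV.CCVCC.CCV.CCV.CCVC

Vowels present: i, o, o, o, o; each is a nucleus, giving 5 syllables.
σ1/σ2 boundary: /pr/ — entire cluster is a permitted onset → onset /pr/, coda ∅.
σ2/σ3 boundary: /lffr/ — longest licit onset from the right is /fr/, leaving /lf/ as coda.
σ3/σ4 boundary: /gw/ is a licit onset in full, so it all attaches to the next syllable.
σ4/σ5 boundary: /fr/ is a licit onset in full, so it all attaches to the next syllable.
Putting it together: ri.prolf.fro.gwo.froj.
Mapping each syllable to C/V: /ri/ → CV, /prolf/ → CCVCC, /fro/ → CCV, /gwo/ → CCV, /froj/ → CCVC.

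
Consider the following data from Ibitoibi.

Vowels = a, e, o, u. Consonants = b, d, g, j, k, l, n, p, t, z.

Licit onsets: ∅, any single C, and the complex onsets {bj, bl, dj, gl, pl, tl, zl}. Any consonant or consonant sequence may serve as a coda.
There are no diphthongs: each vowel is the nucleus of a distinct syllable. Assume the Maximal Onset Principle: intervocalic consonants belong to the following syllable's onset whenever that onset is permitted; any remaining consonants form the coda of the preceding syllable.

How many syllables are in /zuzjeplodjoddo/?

5

Nuclei (vowels): u, e, o, o, o → 5 syllables.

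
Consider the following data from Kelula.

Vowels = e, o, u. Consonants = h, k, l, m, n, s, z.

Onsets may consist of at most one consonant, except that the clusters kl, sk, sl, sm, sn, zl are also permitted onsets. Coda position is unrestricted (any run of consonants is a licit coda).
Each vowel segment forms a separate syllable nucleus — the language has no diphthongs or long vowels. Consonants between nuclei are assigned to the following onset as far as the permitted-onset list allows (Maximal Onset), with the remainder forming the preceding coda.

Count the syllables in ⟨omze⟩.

Nuclei (vowels): o, e → 2 syllables.

2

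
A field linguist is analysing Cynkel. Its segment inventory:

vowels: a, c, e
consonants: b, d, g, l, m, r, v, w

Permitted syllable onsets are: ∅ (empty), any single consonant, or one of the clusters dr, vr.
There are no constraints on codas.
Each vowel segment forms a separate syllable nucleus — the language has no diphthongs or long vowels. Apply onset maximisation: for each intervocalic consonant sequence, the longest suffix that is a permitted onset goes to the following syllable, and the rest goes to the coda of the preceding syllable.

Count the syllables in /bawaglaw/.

3

Nuclei (vowels): a, a, a → 3 syllables.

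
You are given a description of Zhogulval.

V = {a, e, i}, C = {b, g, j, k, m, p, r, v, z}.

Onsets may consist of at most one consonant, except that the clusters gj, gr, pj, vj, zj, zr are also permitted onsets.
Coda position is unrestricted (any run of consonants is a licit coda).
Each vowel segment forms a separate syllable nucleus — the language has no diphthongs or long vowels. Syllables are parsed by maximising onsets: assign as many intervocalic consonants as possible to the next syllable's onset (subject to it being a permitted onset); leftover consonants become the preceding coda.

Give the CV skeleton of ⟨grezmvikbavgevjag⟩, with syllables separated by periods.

CCVCC.CVC.CVC.CV.CCVC

The vowels are e, i, a, e, a — 5 nuclei, so 5 syllables.
V1 /e/ – V2 /i/: /zmv/ — longest licit onset from the right is /v/, leaving /zm/ as coda.
V2 /i/ – V3 /a/: /kb/; trying suffixes from longest down, /b/ is the first permitted one, so coda /k/ | onset /b/.
V3 /a/ – V4 /e/: cluster /vg/ — the longest permitted-onset suffix is /g/; onset = /g/, preceding coda = /v/.
V4 /e/ – V5 /a/: /vj/ — entire cluster is a permitted onset → onset /vj/, coda ∅.
Result: grezm.vik.bav.ge.vjag.
Mapping each syllable to C/V: /grezm/ → CCVCC, /vik/ → CVC, /bav/ → CVC, /ge/ → CV, /vjag/ → CCVC.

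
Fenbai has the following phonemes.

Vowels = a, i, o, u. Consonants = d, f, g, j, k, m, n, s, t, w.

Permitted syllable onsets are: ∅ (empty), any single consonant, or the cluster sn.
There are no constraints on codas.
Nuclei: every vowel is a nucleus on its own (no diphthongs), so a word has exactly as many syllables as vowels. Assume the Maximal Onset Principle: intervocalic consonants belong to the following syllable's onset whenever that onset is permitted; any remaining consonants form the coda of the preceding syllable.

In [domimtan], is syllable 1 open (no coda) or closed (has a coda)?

open

Vowels present: o, i, a; each is a nucleus, giving 3 syllables.
σ1/σ2 boundary: /m/ → onset of the next syllable (single consonants are always licit onsets).
σ2/σ3 boundary: /mt/ splits as /m/ + /t/ (/t/ is the longest suffix that is a licit onset).
Syllabification: do.mim.tan.
Syllable 1 is /do/; it ends in its nucleus with no coda, so it is open.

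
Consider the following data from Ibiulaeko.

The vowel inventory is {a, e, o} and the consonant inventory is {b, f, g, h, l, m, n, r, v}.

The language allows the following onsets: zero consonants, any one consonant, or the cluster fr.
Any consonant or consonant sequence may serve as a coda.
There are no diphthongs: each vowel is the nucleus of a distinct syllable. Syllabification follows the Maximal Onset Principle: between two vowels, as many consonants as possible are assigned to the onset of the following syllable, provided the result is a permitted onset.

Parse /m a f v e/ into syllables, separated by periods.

The vowels are a, e — 2 nuclei, so 2 syllables.
Between /a/ (V1) and /e/ (V2): cluster /fv/ — the longest permitted-onset suffix is /v/; onset = /v/, preceding coda = /f/.

maf.ve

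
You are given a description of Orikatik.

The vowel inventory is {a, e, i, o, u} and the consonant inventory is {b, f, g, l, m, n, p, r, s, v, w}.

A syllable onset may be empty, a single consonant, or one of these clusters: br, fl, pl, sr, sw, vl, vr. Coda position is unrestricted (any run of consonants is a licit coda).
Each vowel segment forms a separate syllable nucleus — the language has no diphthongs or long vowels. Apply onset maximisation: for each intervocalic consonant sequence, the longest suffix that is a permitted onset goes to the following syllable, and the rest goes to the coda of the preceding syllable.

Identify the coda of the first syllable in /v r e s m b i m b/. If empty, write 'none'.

Vowels present: e, i; each is a nucleus, giving 2 syllables.
σ1/σ2 boundary: /smb/ — longest licit onset from the right is /b/, leaving /sm/ as coda.
Putting it together: vresm.bimb.
Syllable 1 is /vresm/: onset /vr/, nucleus /e/, coda /sm/.

sm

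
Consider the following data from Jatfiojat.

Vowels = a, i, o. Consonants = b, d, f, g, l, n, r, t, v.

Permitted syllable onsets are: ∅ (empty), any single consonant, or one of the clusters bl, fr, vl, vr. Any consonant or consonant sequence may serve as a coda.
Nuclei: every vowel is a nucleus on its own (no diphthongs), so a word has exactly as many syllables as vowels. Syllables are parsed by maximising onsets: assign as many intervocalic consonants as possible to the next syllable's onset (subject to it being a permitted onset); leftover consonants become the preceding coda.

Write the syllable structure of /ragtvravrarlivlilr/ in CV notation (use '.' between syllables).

Nuclei (vowels): a, a, a, i, i → 5 syllables.
σ1/σ2 boundary: cluster /gtvr/ — the longest permitted-onset suffix is /vr/; onset = /vr/, preceding coda = /gt/.
σ2/σ3 boundary: /vr/ — entire cluster is a permitted onset → onset /vr/, coda ∅.
σ3/σ4 boundary: /rl/; trying suffixes from longest down, /l/ is the first permitted one, so coda /r/ | onset /l/.
σ4/σ5 boundary: cluster /vl/ — /vl/ is itself a permitted onset, so the whole cluster goes right; preceding coda = ∅.
Result: ragt.vra.vrar.li.vlilr.
Mapping each syllable to C/V: /ragt/ → CVCC, /vra/ → CCV, /vrar/ → CCVC, /li/ → CV, /vlilr/ → CCVCC.

CVCC.CCV.CCVC.CV.CCVCC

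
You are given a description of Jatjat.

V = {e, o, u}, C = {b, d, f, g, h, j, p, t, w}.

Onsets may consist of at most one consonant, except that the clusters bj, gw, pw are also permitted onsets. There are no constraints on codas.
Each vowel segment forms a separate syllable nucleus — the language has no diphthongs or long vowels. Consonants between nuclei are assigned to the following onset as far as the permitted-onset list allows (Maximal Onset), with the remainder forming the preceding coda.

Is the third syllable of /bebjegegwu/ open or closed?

Vowels present: e, e, e, u; each is a nucleus, giving 4 syllables.
σ1/σ2 boundary: cluster /bj/ — /bj/ is itself a permitted onset, so the whole cluster goes right; preceding coda = ∅.
σ2/σ3 boundary: /g/ → onset of the next syllable (single consonants are always licit onsets).
σ3/σ4 boundary: /gw/ — entire cluster is a permitted onset → onset /gw/, coda ∅.
Result: be.bje.ge.gwu.
Syllable 3 is /ge/; it ends in its nucleus with no coda, so it is open.

open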